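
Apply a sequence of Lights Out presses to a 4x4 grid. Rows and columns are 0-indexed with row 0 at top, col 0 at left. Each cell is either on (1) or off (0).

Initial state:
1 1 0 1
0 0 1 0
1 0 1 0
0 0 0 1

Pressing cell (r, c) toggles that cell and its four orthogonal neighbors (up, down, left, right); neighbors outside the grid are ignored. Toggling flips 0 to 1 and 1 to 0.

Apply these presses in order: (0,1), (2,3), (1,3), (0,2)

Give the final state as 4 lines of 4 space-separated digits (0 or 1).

Answer: 0 1 0 1
0 1 1 0
1 0 0 0
0 0 0 0

Derivation:
After press 1 at (0,1):
0 0 1 1
0 1 1 0
1 0 1 0
0 0 0 1

After press 2 at (2,3):
0 0 1 1
0 1 1 1
1 0 0 1
0 0 0 0

After press 3 at (1,3):
0 0 1 0
0 1 0 0
1 0 0 0
0 0 0 0

After press 4 at (0,2):
0 1 0 1
0 1 1 0
1 0 0 0
0 0 0 0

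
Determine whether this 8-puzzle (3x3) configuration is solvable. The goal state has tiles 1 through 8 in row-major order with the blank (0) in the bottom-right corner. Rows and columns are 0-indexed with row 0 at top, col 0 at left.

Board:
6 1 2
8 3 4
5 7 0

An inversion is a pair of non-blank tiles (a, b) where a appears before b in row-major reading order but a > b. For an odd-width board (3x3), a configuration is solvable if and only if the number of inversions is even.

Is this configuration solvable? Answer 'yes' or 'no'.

Inversions (pairs i<j in row-major order where tile[i] > tile[j] > 0): 9
9 is odd, so the puzzle is not solvable.

Answer: no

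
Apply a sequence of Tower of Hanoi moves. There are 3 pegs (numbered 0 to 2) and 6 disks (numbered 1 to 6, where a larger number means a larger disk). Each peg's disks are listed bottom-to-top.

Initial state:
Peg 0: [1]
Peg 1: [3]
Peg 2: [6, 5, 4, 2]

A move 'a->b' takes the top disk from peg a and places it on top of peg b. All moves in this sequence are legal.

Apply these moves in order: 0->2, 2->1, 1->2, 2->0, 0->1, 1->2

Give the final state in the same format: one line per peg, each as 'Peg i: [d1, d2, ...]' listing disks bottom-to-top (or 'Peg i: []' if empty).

After move 1 (0->2):
Peg 0: []
Peg 1: [3]
Peg 2: [6, 5, 4, 2, 1]

After move 2 (2->1):
Peg 0: []
Peg 1: [3, 1]
Peg 2: [6, 5, 4, 2]

After move 3 (1->2):
Peg 0: []
Peg 1: [3]
Peg 2: [6, 5, 4, 2, 1]

After move 4 (2->0):
Peg 0: [1]
Peg 1: [3]
Peg 2: [6, 5, 4, 2]

After move 5 (0->1):
Peg 0: []
Peg 1: [3, 1]
Peg 2: [6, 5, 4, 2]

After move 6 (1->2):
Peg 0: []
Peg 1: [3]
Peg 2: [6, 5, 4, 2, 1]

Answer: Peg 0: []
Peg 1: [3]
Peg 2: [6, 5, 4, 2, 1]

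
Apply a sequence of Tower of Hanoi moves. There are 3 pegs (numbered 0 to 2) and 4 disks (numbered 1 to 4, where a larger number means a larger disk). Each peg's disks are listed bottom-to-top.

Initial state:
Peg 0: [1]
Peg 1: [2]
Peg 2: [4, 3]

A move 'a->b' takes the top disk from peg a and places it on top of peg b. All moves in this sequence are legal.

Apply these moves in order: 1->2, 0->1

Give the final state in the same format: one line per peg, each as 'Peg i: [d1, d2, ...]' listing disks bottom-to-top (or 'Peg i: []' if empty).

After move 1 (1->2):
Peg 0: [1]
Peg 1: []
Peg 2: [4, 3, 2]

After move 2 (0->1):
Peg 0: []
Peg 1: [1]
Peg 2: [4, 3, 2]

Answer: Peg 0: []
Peg 1: [1]
Peg 2: [4, 3, 2]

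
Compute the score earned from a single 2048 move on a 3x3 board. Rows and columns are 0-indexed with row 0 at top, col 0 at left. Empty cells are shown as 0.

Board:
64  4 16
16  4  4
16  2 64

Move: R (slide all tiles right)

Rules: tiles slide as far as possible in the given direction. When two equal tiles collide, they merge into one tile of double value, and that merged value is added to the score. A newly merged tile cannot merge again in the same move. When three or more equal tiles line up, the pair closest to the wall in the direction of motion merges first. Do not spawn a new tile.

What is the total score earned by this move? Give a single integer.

Slide right:
row 0: [64, 4, 16] -> [64, 4, 16]  score +0 (running 0)
row 1: [16, 4, 4] -> [0, 16, 8]  score +8 (running 8)
row 2: [16, 2, 64] -> [16, 2, 64]  score +0 (running 8)
Board after move:
64  4 16
 0 16  8
16  2 64

Answer: 8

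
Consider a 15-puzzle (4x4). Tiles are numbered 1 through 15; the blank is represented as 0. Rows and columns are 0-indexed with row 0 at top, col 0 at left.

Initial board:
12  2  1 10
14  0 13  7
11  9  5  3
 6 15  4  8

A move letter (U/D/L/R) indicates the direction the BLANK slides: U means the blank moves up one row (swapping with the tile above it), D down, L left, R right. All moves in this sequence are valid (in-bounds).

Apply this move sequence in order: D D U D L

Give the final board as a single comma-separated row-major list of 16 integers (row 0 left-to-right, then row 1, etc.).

Answer: 12, 2, 1, 10, 14, 9, 13, 7, 11, 15, 5, 3, 0, 6, 4, 8

Derivation:
After move 1 (D):
12  2  1 10
14  9 13  7
11  0  5  3
 6 15  4  8

After move 2 (D):
12  2  1 10
14  9 13  7
11 15  5  3
 6  0  4  8

After move 3 (U):
12  2  1 10
14  9 13  7
11  0  5  3
 6 15  4  8

After move 4 (D):
12  2  1 10
14  9 13  7
11 15  5  3
 6  0  4  8

After move 5 (L):
12  2  1 10
14  9 13  7
11 15  5  3
 0  6  4  8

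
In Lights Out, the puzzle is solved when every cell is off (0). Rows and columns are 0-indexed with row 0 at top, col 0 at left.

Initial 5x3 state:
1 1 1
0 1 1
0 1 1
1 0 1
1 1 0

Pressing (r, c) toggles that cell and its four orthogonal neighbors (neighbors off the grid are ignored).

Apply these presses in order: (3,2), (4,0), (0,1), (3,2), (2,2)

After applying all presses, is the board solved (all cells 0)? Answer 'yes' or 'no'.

Answer: yes

Derivation:
After press 1 at (3,2):
1 1 1
0 1 1
0 1 0
1 1 0
1 1 1

After press 2 at (4,0):
1 1 1
0 1 1
0 1 0
0 1 0
0 0 1

After press 3 at (0,1):
0 0 0
0 0 1
0 1 0
0 1 0
0 0 1

After press 4 at (3,2):
0 0 0
0 0 1
0 1 1
0 0 1
0 0 0

After press 5 at (2,2):
0 0 0
0 0 0
0 0 0
0 0 0
0 0 0

Lights still on: 0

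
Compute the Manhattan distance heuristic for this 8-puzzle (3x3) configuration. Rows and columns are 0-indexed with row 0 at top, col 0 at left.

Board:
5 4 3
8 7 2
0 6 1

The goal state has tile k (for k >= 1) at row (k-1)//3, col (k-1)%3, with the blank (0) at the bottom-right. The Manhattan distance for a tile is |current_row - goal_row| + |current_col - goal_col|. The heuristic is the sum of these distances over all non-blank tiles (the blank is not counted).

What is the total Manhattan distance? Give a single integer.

Tile 5: at (0,0), goal (1,1), distance |0-1|+|0-1| = 2
Tile 4: at (0,1), goal (1,0), distance |0-1|+|1-0| = 2
Tile 3: at (0,2), goal (0,2), distance |0-0|+|2-2| = 0
Tile 8: at (1,0), goal (2,1), distance |1-2|+|0-1| = 2
Tile 7: at (1,1), goal (2,0), distance |1-2|+|1-0| = 2
Tile 2: at (1,2), goal (0,1), distance |1-0|+|2-1| = 2
Tile 6: at (2,1), goal (1,2), distance |2-1|+|1-2| = 2
Tile 1: at (2,2), goal (0,0), distance |2-0|+|2-0| = 4
Sum: 2 + 2 + 0 + 2 + 2 + 2 + 2 + 4 = 16

Answer: 16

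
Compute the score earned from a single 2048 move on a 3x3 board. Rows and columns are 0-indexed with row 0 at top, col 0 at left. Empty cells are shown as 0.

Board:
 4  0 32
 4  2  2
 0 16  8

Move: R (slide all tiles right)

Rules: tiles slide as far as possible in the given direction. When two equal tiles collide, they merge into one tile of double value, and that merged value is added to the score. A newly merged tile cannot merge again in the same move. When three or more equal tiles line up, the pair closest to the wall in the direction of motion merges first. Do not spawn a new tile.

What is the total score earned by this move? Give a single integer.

Answer: 4

Derivation:
Slide right:
row 0: [4, 0, 32] -> [0, 4, 32]  score +0 (running 0)
row 1: [4, 2, 2] -> [0, 4, 4]  score +4 (running 4)
row 2: [0, 16, 8] -> [0, 16, 8]  score +0 (running 4)
Board after move:
 0  4 32
 0  4  4
 0 16  8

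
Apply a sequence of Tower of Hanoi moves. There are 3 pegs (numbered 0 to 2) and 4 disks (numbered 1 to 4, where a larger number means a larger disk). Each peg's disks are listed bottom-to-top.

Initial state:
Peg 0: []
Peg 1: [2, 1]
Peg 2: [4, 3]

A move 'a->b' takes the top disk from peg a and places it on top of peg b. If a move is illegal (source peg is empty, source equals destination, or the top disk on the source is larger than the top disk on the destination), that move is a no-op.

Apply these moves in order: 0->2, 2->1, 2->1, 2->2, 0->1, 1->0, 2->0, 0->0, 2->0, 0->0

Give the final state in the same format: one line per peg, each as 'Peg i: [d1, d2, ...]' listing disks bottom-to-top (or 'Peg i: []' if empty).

Answer: Peg 0: [1]
Peg 1: [2]
Peg 2: [4, 3]

Derivation:
After move 1 (0->2):
Peg 0: []
Peg 1: [2, 1]
Peg 2: [4, 3]

After move 2 (2->1):
Peg 0: []
Peg 1: [2, 1]
Peg 2: [4, 3]

After move 3 (2->1):
Peg 0: []
Peg 1: [2, 1]
Peg 2: [4, 3]

After move 4 (2->2):
Peg 0: []
Peg 1: [2, 1]
Peg 2: [4, 3]

After move 5 (0->1):
Peg 0: []
Peg 1: [2, 1]
Peg 2: [4, 3]

After move 6 (1->0):
Peg 0: [1]
Peg 1: [2]
Peg 2: [4, 3]

After move 7 (2->0):
Peg 0: [1]
Peg 1: [2]
Peg 2: [4, 3]

After move 8 (0->0):
Peg 0: [1]
Peg 1: [2]
Peg 2: [4, 3]

After move 9 (2->0):
Peg 0: [1]
Peg 1: [2]
Peg 2: [4, 3]

After move 10 (0->0):
Peg 0: [1]
Peg 1: [2]
Peg 2: [4, 3]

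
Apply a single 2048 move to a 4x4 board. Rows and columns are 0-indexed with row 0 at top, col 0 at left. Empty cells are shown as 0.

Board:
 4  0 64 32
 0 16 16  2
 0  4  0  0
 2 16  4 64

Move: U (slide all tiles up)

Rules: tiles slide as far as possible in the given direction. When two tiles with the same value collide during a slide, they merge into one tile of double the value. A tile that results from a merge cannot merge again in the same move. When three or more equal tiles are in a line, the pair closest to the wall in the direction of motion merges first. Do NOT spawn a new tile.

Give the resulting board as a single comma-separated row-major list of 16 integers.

Answer: 4, 16, 64, 32, 2, 4, 16, 2, 0, 16, 4, 64, 0, 0, 0, 0

Derivation:
Slide up:
col 0: [4, 0, 0, 2] -> [4, 2, 0, 0]
col 1: [0, 16, 4, 16] -> [16, 4, 16, 0]
col 2: [64, 16, 0, 4] -> [64, 16, 4, 0]
col 3: [32, 2, 0, 64] -> [32, 2, 64, 0]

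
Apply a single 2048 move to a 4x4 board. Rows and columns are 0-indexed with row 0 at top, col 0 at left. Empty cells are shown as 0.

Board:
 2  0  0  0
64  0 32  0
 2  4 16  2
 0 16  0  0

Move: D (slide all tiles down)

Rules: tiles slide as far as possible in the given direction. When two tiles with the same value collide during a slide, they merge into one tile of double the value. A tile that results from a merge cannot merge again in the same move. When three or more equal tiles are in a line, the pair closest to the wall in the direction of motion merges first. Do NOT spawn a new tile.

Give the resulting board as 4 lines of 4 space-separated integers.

Slide down:
col 0: [2, 64, 2, 0] -> [0, 2, 64, 2]
col 1: [0, 0, 4, 16] -> [0, 0, 4, 16]
col 2: [0, 32, 16, 0] -> [0, 0, 32, 16]
col 3: [0, 0, 2, 0] -> [0, 0, 0, 2]

Answer:  0  0  0  0
 2  0  0  0
64  4 32  0
 2 16 16  2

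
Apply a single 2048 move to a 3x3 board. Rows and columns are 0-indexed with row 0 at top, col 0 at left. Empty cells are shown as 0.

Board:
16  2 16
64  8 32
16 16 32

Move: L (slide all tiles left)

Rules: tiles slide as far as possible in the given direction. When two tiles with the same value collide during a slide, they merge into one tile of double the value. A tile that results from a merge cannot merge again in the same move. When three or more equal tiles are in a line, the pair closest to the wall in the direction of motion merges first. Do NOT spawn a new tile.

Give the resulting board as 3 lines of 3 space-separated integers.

Slide left:
row 0: [16, 2, 16] -> [16, 2, 16]
row 1: [64, 8, 32] -> [64, 8, 32]
row 2: [16, 16, 32] -> [32, 32, 0]

Answer: 16  2 16
64  8 32
32 32  0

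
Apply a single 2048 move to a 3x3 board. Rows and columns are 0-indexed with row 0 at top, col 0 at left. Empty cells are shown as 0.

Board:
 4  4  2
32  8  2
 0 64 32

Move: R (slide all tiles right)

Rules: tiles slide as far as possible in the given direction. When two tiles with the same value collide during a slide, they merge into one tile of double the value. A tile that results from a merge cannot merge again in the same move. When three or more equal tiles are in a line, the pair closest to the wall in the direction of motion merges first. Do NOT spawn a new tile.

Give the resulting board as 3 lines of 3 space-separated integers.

Slide right:
row 0: [4, 4, 2] -> [0, 8, 2]
row 1: [32, 8, 2] -> [32, 8, 2]
row 2: [0, 64, 32] -> [0, 64, 32]

Answer:  0  8  2
32  8  2
 0 64 32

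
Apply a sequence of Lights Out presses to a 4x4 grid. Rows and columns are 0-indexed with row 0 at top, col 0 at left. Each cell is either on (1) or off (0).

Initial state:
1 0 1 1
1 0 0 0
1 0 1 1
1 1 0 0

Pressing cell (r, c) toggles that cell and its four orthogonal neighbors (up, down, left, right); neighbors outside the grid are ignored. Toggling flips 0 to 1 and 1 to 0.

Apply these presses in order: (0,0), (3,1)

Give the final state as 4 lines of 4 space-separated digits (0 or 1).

Answer: 0 1 1 1
0 0 0 0
1 1 1 1
0 0 1 0

Derivation:
After press 1 at (0,0):
0 1 1 1
0 0 0 0
1 0 1 1
1 1 0 0

After press 2 at (3,1):
0 1 1 1
0 0 0 0
1 1 1 1
0 0 1 0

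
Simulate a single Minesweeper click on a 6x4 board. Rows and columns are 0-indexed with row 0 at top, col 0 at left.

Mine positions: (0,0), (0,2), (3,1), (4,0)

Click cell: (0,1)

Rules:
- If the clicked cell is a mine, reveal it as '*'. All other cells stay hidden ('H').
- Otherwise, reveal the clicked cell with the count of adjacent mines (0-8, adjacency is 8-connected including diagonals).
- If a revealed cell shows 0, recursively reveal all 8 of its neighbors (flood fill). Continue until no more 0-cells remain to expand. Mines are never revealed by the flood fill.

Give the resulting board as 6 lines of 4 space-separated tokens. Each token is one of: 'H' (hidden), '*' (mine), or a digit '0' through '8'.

H 2 H H
H H H H
H H H H
H H H H
H H H H
H H H H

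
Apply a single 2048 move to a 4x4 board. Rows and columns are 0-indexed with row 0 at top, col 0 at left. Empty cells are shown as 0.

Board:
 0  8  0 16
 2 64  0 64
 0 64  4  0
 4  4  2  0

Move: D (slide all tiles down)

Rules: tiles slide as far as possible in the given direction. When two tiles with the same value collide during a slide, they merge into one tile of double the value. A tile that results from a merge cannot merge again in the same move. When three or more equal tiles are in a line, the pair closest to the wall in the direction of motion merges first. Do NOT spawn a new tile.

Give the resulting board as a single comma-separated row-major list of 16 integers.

Answer: 0, 0, 0, 0, 0, 8, 0, 0, 2, 128, 4, 16, 4, 4, 2, 64

Derivation:
Slide down:
col 0: [0, 2, 0, 4] -> [0, 0, 2, 4]
col 1: [8, 64, 64, 4] -> [0, 8, 128, 4]
col 2: [0, 0, 4, 2] -> [0, 0, 4, 2]
col 3: [16, 64, 0, 0] -> [0, 0, 16, 64]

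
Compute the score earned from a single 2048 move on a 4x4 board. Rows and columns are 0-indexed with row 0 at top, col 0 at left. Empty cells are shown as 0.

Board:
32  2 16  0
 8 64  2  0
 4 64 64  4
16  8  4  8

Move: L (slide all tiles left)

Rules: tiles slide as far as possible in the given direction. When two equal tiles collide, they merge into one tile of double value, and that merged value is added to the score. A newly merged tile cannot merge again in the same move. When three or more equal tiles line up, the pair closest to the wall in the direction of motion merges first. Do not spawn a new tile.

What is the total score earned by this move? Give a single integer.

Answer: 128

Derivation:
Slide left:
row 0: [32, 2, 16, 0] -> [32, 2, 16, 0]  score +0 (running 0)
row 1: [8, 64, 2, 0] -> [8, 64, 2, 0]  score +0 (running 0)
row 2: [4, 64, 64, 4] -> [4, 128, 4, 0]  score +128 (running 128)
row 3: [16, 8, 4, 8] -> [16, 8, 4, 8]  score +0 (running 128)
Board after move:
 32   2  16   0
  8  64   2   0
  4 128   4   0
 16   8   4   8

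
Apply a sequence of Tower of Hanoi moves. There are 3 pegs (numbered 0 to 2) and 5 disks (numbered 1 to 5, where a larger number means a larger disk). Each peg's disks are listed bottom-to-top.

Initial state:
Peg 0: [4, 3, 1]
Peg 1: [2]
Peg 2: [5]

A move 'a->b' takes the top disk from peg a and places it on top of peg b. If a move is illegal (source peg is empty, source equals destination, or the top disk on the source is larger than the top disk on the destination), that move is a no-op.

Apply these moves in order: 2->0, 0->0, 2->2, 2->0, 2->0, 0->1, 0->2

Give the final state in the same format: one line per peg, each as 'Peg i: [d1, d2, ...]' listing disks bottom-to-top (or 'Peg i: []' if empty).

Answer: Peg 0: [4]
Peg 1: [2, 1]
Peg 2: [5, 3]

Derivation:
After move 1 (2->0):
Peg 0: [4, 3, 1]
Peg 1: [2]
Peg 2: [5]

After move 2 (0->0):
Peg 0: [4, 3, 1]
Peg 1: [2]
Peg 2: [5]

After move 3 (2->2):
Peg 0: [4, 3, 1]
Peg 1: [2]
Peg 2: [5]

After move 4 (2->0):
Peg 0: [4, 3, 1]
Peg 1: [2]
Peg 2: [5]

After move 5 (2->0):
Peg 0: [4, 3, 1]
Peg 1: [2]
Peg 2: [5]

After move 6 (0->1):
Peg 0: [4, 3]
Peg 1: [2, 1]
Peg 2: [5]

After move 7 (0->2):
Peg 0: [4]
Peg 1: [2, 1]
Peg 2: [5, 3]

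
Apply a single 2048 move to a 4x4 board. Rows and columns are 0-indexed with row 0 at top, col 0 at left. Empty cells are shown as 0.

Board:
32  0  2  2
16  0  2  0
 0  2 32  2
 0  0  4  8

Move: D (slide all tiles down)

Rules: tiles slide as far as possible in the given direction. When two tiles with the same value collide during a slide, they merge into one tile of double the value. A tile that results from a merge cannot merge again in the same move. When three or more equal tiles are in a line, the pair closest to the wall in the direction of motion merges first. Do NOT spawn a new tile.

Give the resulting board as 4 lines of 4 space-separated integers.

Answer:  0  0  0  0
 0  0  4  0
32  0 32  4
16  2  4  8

Derivation:
Slide down:
col 0: [32, 16, 0, 0] -> [0, 0, 32, 16]
col 1: [0, 0, 2, 0] -> [0, 0, 0, 2]
col 2: [2, 2, 32, 4] -> [0, 4, 32, 4]
col 3: [2, 0, 2, 8] -> [0, 0, 4, 8]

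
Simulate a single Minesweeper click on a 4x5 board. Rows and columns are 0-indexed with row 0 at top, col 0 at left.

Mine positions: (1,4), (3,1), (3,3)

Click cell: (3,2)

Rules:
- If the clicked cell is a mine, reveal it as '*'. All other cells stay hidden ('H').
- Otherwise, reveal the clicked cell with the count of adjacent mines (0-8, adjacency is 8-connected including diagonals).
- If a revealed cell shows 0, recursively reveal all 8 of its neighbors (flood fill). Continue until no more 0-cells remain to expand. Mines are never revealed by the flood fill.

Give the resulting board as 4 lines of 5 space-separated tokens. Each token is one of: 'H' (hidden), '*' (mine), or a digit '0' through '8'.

H H H H H
H H H H H
H H H H H
H H 2 H H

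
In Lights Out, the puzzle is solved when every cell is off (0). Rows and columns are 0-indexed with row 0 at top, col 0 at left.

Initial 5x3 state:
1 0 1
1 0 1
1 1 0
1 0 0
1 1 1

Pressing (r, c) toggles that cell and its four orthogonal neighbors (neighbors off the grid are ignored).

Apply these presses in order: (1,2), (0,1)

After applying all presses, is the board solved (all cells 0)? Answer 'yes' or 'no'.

Answer: no

Derivation:
After press 1 at (1,2):
1 0 0
1 1 0
1 1 1
1 0 0
1 1 1

After press 2 at (0,1):
0 1 1
1 0 0
1 1 1
1 0 0
1 1 1

Lights still on: 10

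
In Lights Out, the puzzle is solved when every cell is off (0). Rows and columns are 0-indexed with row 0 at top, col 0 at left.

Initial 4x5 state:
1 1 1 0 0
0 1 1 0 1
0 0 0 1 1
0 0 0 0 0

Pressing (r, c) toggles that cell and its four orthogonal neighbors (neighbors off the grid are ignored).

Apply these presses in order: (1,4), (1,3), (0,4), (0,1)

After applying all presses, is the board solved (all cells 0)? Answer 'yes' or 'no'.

Answer: yes

Derivation:
After press 1 at (1,4):
1 1 1 0 1
0 1 1 1 0
0 0 0 1 0
0 0 0 0 0

After press 2 at (1,3):
1 1 1 1 1
0 1 0 0 1
0 0 0 0 0
0 0 0 0 0

After press 3 at (0,4):
1 1 1 0 0
0 1 0 0 0
0 0 0 0 0
0 0 0 0 0

After press 4 at (0,1):
0 0 0 0 0
0 0 0 0 0
0 0 0 0 0
0 0 0 0 0

Lights still on: 0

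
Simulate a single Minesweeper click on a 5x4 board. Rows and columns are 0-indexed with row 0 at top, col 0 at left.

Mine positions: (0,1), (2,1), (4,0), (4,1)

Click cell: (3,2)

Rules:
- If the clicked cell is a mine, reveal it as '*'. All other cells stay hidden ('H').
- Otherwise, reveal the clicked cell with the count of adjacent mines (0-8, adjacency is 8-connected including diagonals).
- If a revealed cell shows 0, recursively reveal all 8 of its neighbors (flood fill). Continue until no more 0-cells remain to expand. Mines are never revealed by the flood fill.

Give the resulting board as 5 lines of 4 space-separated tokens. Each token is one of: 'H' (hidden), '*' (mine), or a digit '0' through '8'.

H H H H
H H H H
H H H H
H H 2 H
H H H H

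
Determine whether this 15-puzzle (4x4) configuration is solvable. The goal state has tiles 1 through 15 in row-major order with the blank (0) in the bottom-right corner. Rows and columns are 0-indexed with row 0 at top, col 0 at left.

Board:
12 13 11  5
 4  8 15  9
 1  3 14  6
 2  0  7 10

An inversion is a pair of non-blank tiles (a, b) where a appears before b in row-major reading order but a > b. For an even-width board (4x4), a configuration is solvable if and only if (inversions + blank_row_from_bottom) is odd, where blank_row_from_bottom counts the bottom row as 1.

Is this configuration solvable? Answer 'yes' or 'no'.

Inversions: 63
Blank is in row 3 (0-indexed from top), which is row 1 counting from the bottom (bottom = 1).
63 + 1 = 64, which is even, so the puzzle is not solvable.

Answer: no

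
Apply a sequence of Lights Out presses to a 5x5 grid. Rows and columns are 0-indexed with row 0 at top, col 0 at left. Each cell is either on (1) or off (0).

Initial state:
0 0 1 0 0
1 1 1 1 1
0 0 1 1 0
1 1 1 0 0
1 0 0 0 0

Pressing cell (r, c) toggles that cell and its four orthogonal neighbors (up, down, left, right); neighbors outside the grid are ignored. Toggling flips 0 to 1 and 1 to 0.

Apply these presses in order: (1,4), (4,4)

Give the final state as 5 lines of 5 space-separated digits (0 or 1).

After press 1 at (1,4):
0 0 1 0 1
1 1 1 0 0
0 0 1 1 1
1 1 1 0 0
1 0 0 0 0

After press 2 at (4,4):
0 0 1 0 1
1 1 1 0 0
0 0 1 1 1
1 1 1 0 1
1 0 0 1 1

Answer: 0 0 1 0 1
1 1 1 0 0
0 0 1 1 1
1 1 1 0 1
1 0 0 1 1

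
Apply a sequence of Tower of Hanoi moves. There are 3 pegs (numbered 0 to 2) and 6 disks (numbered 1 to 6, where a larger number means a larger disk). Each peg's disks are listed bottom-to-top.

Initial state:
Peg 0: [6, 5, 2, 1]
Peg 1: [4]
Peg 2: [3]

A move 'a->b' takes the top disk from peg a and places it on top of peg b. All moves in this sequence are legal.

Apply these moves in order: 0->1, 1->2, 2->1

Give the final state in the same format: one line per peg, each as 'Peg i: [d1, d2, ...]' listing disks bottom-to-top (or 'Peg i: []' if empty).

Answer: Peg 0: [6, 5, 2]
Peg 1: [4, 1]
Peg 2: [3]

Derivation:
After move 1 (0->1):
Peg 0: [6, 5, 2]
Peg 1: [4, 1]
Peg 2: [3]

After move 2 (1->2):
Peg 0: [6, 5, 2]
Peg 1: [4]
Peg 2: [3, 1]

After move 3 (2->1):
Peg 0: [6, 5, 2]
Peg 1: [4, 1]
Peg 2: [3]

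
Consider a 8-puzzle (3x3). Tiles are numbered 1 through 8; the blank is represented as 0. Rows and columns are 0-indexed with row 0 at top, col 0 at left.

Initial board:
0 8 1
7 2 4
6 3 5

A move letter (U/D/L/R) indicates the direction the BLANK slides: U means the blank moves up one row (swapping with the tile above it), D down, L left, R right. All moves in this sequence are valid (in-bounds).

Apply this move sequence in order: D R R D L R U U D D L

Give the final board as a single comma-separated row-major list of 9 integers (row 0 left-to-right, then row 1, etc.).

Answer: 7, 8, 1, 2, 4, 5, 6, 0, 3

Derivation:
After move 1 (D):
7 8 1
0 2 4
6 3 5

After move 2 (R):
7 8 1
2 0 4
6 3 5

After move 3 (R):
7 8 1
2 4 0
6 3 5

After move 4 (D):
7 8 1
2 4 5
6 3 0

After move 5 (L):
7 8 1
2 4 5
6 0 3

After move 6 (R):
7 8 1
2 4 5
6 3 0

After move 7 (U):
7 8 1
2 4 0
6 3 5

After move 8 (U):
7 8 0
2 4 1
6 3 5

After move 9 (D):
7 8 1
2 4 0
6 3 5

After move 10 (D):
7 8 1
2 4 5
6 3 0

After move 11 (L):
7 8 1
2 4 5
6 0 3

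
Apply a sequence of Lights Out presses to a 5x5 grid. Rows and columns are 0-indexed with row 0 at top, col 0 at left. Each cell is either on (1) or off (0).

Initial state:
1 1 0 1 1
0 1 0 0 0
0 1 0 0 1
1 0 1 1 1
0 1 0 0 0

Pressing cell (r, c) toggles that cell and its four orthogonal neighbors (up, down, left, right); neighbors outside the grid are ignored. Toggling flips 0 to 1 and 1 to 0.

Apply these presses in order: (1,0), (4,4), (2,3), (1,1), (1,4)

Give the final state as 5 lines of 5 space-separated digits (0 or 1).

After press 1 at (1,0):
0 1 0 1 1
1 0 0 0 0
1 1 0 0 1
1 0 1 1 1
0 1 0 0 0

After press 2 at (4,4):
0 1 0 1 1
1 0 0 0 0
1 1 0 0 1
1 0 1 1 0
0 1 0 1 1

After press 3 at (2,3):
0 1 0 1 1
1 0 0 1 0
1 1 1 1 0
1 0 1 0 0
0 1 0 1 1

After press 4 at (1,1):
0 0 0 1 1
0 1 1 1 0
1 0 1 1 0
1 0 1 0 0
0 1 0 1 1

After press 5 at (1,4):
0 0 0 1 0
0 1 1 0 1
1 0 1 1 1
1 0 1 0 0
0 1 0 1 1

Answer: 0 0 0 1 0
0 1 1 0 1
1 0 1 1 1
1 0 1 0 0
0 1 0 1 1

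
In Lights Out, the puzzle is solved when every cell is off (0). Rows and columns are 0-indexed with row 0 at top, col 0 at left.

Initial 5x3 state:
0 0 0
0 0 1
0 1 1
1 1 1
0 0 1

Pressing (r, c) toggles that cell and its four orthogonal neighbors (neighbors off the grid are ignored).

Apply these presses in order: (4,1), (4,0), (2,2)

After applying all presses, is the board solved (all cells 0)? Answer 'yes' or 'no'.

Answer: yes

Derivation:
After press 1 at (4,1):
0 0 0
0 0 1
0 1 1
1 0 1
1 1 0

After press 2 at (4,0):
0 0 0
0 0 1
0 1 1
0 0 1
0 0 0

After press 3 at (2,2):
0 0 0
0 0 0
0 0 0
0 0 0
0 0 0

Lights still on: 0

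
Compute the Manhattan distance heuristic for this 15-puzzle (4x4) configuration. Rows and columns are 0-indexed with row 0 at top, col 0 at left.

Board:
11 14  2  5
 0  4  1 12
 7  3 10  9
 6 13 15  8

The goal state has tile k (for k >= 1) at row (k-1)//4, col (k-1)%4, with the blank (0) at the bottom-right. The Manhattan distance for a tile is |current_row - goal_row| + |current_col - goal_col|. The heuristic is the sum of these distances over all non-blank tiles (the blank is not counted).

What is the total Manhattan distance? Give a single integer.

Tile 11: (0,0)->(2,2) = 4
Tile 14: (0,1)->(3,1) = 3
Tile 2: (0,2)->(0,1) = 1
Tile 5: (0,3)->(1,0) = 4
Tile 4: (1,1)->(0,3) = 3
Tile 1: (1,2)->(0,0) = 3
Tile 12: (1,3)->(2,3) = 1
Tile 7: (2,0)->(1,2) = 3
Tile 3: (2,1)->(0,2) = 3
Tile 10: (2,2)->(2,1) = 1
Tile 9: (2,3)->(2,0) = 3
Tile 6: (3,0)->(1,1) = 3
Tile 13: (3,1)->(3,0) = 1
Tile 15: (3,2)->(3,2) = 0
Tile 8: (3,3)->(1,3) = 2
Sum: 4 + 3 + 1 + 4 + 3 + 3 + 1 + 3 + 3 + 1 + 3 + 3 + 1 + 0 + 2 = 35

Answer: 35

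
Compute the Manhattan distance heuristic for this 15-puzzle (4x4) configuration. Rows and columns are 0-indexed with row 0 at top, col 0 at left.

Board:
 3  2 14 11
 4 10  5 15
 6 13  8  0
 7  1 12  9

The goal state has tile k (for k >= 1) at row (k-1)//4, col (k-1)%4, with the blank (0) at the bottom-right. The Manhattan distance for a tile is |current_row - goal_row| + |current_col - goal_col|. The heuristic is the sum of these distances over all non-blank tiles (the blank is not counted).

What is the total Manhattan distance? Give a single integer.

Answer: 39

Derivation:
Tile 3: (0,0)->(0,2) = 2
Tile 2: (0,1)->(0,1) = 0
Tile 14: (0,2)->(3,1) = 4
Tile 11: (0,3)->(2,2) = 3
Tile 4: (1,0)->(0,3) = 4
Tile 10: (1,1)->(2,1) = 1
Tile 5: (1,2)->(1,0) = 2
Tile 15: (1,3)->(3,2) = 3
Tile 6: (2,0)->(1,1) = 2
Tile 13: (2,1)->(3,0) = 2
Tile 8: (2,2)->(1,3) = 2
Tile 7: (3,0)->(1,2) = 4
Tile 1: (3,1)->(0,0) = 4
Tile 12: (3,2)->(2,3) = 2
Tile 9: (3,3)->(2,0) = 4
Sum: 2 + 0 + 4 + 3 + 4 + 1 + 2 + 3 + 2 + 2 + 2 + 4 + 4 + 2 + 4 = 39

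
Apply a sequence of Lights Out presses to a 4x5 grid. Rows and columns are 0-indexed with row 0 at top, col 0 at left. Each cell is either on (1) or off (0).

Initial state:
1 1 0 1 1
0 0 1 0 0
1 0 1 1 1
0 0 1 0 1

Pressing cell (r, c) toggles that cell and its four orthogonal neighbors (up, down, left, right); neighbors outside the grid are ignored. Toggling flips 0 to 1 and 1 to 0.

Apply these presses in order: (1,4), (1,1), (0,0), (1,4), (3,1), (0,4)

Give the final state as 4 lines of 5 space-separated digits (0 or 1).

After press 1 at (1,4):
1 1 0 1 0
0 0 1 1 1
1 0 1 1 0
0 0 1 0 1

After press 2 at (1,1):
1 0 0 1 0
1 1 0 1 1
1 1 1 1 0
0 0 1 0 1

After press 3 at (0,0):
0 1 0 1 0
0 1 0 1 1
1 1 1 1 0
0 0 1 0 1

After press 4 at (1,4):
0 1 0 1 1
0 1 0 0 0
1 1 1 1 1
0 0 1 0 1

After press 5 at (3,1):
0 1 0 1 1
0 1 0 0 0
1 0 1 1 1
1 1 0 0 1

After press 6 at (0,4):
0 1 0 0 0
0 1 0 0 1
1 0 1 1 1
1 1 0 0 1

Answer: 0 1 0 0 0
0 1 0 0 1
1 0 1 1 1
1 1 0 0 1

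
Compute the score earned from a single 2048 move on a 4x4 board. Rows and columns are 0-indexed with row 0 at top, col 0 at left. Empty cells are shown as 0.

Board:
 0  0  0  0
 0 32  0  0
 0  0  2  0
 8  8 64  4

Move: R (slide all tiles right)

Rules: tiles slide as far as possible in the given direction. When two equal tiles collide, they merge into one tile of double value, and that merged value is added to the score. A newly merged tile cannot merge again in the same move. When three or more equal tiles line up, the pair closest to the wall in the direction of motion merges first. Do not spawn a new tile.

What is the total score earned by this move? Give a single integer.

Answer: 16

Derivation:
Slide right:
row 0: [0, 0, 0, 0] -> [0, 0, 0, 0]  score +0 (running 0)
row 1: [0, 32, 0, 0] -> [0, 0, 0, 32]  score +0 (running 0)
row 2: [0, 0, 2, 0] -> [0, 0, 0, 2]  score +0 (running 0)
row 3: [8, 8, 64, 4] -> [0, 16, 64, 4]  score +16 (running 16)
Board after move:
 0  0  0  0
 0  0  0 32
 0  0  0  2
 0 16 64  4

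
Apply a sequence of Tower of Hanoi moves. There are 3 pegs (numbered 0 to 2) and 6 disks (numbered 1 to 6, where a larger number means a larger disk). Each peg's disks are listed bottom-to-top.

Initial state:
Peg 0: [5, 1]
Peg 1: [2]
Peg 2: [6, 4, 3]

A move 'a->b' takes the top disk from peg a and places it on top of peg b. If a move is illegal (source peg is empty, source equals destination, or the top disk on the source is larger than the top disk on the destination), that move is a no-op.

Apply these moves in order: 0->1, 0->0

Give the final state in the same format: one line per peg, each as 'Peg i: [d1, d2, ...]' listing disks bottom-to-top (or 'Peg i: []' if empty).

Answer: Peg 0: [5]
Peg 1: [2, 1]
Peg 2: [6, 4, 3]

Derivation:
After move 1 (0->1):
Peg 0: [5]
Peg 1: [2, 1]
Peg 2: [6, 4, 3]

After move 2 (0->0):
Peg 0: [5]
Peg 1: [2, 1]
Peg 2: [6, 4, 3]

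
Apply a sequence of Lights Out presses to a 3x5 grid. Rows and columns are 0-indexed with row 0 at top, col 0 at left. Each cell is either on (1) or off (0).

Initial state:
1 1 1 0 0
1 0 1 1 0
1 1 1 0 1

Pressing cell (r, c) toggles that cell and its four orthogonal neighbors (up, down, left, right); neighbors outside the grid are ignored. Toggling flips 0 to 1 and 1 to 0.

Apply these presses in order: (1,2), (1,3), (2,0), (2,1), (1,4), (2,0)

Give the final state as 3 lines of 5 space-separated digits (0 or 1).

Answer: 1 1 0 1 1
1 0 1 0 0
0 0 1 1 0

Derivation:
After press 1 at (1,2):
1 1 0 0 0
1 1 0 0 0
1 1 0 0 1

After press 2 at (1,3):
1 1 0 1 0
1 1 1 1 1
1 1 0 1 1

After press 3 at (2,0):
1 1 0 1 0
0 1 1 1 1
0 0 0 1 1

After press 4 at (2,1):
1 1 0 1 0
0 0 1 1 1
1 1 1 1 1

After press 5 at (1,4):
1 1 0 1 1
0 0 1 0 0
1 1 1 1 0

After press 6 at (2,0):
1 1 0 1 1
1 0 1 0 0
0 0 1 1 0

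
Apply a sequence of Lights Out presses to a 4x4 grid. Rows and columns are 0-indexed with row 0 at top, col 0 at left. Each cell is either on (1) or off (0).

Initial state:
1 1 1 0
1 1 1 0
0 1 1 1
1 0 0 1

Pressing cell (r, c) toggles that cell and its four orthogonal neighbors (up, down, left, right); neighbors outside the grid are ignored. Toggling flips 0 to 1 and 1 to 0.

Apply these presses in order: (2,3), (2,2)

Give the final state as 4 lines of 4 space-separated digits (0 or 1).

After press 1 at (2,3):
1 1 1 0
1 1 1 1
0 1 0 0
1 0 0 0

After press 2 at (2,2):
1 1 1 0
1 1 0 1
0 0 1 1
1 0 1 0

Answer: 1 1 1 0
1 1 0 1
0 0 1 1
1 0 1 0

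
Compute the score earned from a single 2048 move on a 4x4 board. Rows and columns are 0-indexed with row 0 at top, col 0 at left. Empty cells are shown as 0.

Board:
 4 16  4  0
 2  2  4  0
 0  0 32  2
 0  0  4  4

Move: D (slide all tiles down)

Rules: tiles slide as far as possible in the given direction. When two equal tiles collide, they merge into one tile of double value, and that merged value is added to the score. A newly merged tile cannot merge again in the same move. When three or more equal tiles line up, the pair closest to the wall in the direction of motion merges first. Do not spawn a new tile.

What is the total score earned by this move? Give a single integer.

Answer: 8

Derivation:
Slide down:
col 0: [4, 2, 0, 0] -> [0, 0, 4, 2]  score +0 (running 0)
col 1: [16, 2, 0, 0] -> [0, 0, 16, 2]  score +0 (running 0)
col 2: [4, 4, 32, 4] -> [0, 8, 32, 4]  score +8 (running 8)
col 3: [0, 0, 2, 4] -> [0, 0, 2, 4]  score +0 (running 8)
Board after move:
 0  0  0  0
 0  0  8  0
 4 16 32  2
 2  2  4  4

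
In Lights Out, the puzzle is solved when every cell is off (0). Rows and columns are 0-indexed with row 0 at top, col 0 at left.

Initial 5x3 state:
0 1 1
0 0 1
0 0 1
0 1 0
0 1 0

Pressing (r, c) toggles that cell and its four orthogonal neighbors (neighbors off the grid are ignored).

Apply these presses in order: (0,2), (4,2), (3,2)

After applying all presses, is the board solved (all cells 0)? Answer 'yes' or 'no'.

Answer: yes

Derivation:
After press 1 at (0,2):
0 0 0
0 0 0
0 0 1
0 1 0
0 1 0

After press 2 at (4,2):
0 0 0
0 0 0
0 0 1
0 1 1
0 0 1

After press 3 at (3,2):
0 0 0
0 0 0
0 0 0
0 0 0
0 0 0

Lights still on: 0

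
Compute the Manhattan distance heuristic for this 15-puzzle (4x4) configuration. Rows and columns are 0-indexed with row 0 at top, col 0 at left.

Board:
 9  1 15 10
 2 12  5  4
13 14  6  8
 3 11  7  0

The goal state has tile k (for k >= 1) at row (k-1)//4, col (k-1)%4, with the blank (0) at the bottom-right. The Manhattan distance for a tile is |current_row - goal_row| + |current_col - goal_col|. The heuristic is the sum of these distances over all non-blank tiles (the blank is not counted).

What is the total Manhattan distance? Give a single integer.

Answer: 32

Derivation:
Tile 9: (0,0)->(2,0) = 2
Tile 1: (0,1)->(0,0) = 1
Tile 15: (0,2)->(3,2) = 3
Tile 10: (0,3)->(2,1) = 4
Tile 2: (1,0)->(0,1) = 2
Tile 12: (1,1)->(2,3) = 3
Tile 5: (1,2)->(1,0) = 2
Tile 4: (1,3)->(0,3) = 1
Tile 13: (2,0)->(3,0) = 1
Tile 14: (2,1)->(3,1) = 1
Tile 6: (2,2)->(1,1) = 2
Tile 8: (2,3)->(1,3) = 1
Tile 3: (3,0)->(0,2) = 5
Tile 11: (3,1)->(2,2) = 2
Tile 7: (3,2)->(1,2) = 2
Sum: 2 + 1 + 3 + 4 + 2 + 3 + 2 + 1 + 1 + 1 + 2 + 1 + 5 + 2 + 2 = 32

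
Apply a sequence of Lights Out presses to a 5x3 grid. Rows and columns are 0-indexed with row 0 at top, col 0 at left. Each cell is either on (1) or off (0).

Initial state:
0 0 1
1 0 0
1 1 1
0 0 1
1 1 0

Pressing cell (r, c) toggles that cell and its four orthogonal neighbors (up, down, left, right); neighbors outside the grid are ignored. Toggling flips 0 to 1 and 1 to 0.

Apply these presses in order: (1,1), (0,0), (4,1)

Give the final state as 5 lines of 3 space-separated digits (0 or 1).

After press 1 at (1,1):
0 1 1
0 1 1
1 0 1
0 0 1
1 1 0

After press 2 at (0,0):
1 0 1
1 1 1
1 0 1
0 0 1
1 1 0

After press 3 at (4,1):
1 0 1
1 1 1
1 0 1
0 1 1
0 0 1

Answer: 1 0 1
1 1 1
1 0 1
0 1 1
0 0 1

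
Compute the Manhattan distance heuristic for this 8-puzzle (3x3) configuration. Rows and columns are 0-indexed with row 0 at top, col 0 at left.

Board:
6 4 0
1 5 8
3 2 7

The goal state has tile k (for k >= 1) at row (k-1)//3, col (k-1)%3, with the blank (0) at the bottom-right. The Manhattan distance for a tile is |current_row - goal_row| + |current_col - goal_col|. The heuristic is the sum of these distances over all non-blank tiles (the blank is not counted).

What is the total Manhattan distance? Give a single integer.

Answer: 16

Derivation:
Tile 6: (0,0)->(1,2) = 3
Tile 4: (0,1)->(1,0) = 2
Tile 1: (1,0)->(0,0) = 1
Tile 5: (1,1)->(1,1) = 0
Tile 8: (1,2)->(2,1) = 2
Tile 3: (2,0)->(0,2) = 4
Tile 2: (2,1)->(0,1) = 2
Tile 7: (2,2)->(2,0) = 2
Sum: 3 + 2 + 1 + 0 + 2 + 4 + 2 + 2 = 16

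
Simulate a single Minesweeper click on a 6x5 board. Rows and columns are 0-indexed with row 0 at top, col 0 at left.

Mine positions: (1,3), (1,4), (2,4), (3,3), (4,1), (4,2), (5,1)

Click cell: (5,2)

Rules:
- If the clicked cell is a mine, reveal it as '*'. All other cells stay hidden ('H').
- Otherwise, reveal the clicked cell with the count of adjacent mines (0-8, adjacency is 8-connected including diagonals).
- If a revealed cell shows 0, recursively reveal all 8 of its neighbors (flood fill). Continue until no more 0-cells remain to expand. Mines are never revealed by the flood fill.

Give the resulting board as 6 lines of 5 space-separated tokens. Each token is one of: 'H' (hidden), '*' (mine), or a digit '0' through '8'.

H H H H H
H H H H H
H H H H H
H H H H H
H H H H H
H H 3 H H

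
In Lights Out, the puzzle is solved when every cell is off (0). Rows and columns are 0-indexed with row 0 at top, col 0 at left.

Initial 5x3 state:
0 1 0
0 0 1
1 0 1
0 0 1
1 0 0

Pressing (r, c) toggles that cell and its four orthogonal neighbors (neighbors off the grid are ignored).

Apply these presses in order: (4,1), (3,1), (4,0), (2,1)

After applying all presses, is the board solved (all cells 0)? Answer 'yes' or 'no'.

Answer: no

Derivation:
After press 1 at (4,1):
0 1 0
0 0 1
1 0 1
0 1 1
0 1 1

After press 2 at (3,1):
0 1 0
0 0 1
1 1 1
1 0 0
0 0 1

After press 3 at (4,0):
0 1 0
0 0 1
1 1 1
0 0 0
1 1 1

After press 4 at (2,1):
0 1 0
0 1 1
0 0 0
0 1 0
1 1 1

Lights still on: 7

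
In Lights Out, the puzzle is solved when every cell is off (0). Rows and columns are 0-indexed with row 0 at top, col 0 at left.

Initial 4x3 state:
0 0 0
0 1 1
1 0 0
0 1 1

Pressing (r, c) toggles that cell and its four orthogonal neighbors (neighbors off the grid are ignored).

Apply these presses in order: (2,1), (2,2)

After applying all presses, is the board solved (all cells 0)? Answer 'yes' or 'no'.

Answer: yes

Derivation:
After press 1 at (2,1):
0 0 0
0 0 1
0 1 1
0 0 1

After press 2 at (2,2):
0 0 0
0 0 0
0 0 0
0 0 0

Lights still on: 0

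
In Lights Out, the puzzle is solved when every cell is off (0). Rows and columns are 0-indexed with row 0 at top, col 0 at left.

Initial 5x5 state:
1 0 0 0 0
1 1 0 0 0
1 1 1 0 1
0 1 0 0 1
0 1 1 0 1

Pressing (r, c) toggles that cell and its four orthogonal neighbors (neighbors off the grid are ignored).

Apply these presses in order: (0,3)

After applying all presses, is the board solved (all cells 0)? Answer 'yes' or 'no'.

Answer: no

Derivation:
After press 1 at (0,3):
1 0 1 1 1
1 1 0 1 0
1 1 1 0 1
0 1 0 0 1
0 1 1 0 1

Lights still on: 16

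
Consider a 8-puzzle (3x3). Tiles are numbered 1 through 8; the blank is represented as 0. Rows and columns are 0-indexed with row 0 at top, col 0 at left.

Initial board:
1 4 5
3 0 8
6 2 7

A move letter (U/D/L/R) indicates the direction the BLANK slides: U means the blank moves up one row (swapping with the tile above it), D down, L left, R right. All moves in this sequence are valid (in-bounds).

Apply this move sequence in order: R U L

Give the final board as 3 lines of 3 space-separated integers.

Answer: 1 0 4
3 8 5
6 2 7

Derivation:
After move 1 (R):
1 4 5
3 8 0
6 2 7

After move 2 (U):
1 4 0
3 8 5
6 2 7

After move 3 (L):
1 0 4
3 8 5
6 2 7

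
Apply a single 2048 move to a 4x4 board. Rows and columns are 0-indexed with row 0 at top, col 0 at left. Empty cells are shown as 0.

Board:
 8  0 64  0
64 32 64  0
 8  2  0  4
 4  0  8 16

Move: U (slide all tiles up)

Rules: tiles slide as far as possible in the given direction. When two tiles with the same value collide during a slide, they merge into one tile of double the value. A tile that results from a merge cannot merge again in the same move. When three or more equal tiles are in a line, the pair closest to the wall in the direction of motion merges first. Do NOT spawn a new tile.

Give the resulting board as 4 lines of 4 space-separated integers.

Answer:   8  32 128   4
 64   2   8  16
  8   0   0   0
  4   0   0   0

Derivation:
Slide up:
col 0: [8, 64, 8, 4] -> [8, 64, 8, 4]
col 1: [0, 32, 2, 0] -> [32, 2, 0, 0]
col 2: [64, 64, 0, 8] -> [128, 8, 0, 0]
col 3: [0, 0, 4, 16] -> [4, 16, 0, 0]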